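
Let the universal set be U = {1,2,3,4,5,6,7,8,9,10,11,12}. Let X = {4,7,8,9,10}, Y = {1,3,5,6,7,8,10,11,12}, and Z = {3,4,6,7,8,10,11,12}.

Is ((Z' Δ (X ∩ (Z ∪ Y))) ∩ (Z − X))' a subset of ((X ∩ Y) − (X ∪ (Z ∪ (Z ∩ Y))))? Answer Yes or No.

Z' = {1,2,5,9}
Z ∪ Y = {1,3,4,5,6,7,8,10,11,12}
X ∩ (Z ∪ Y) = {4,7,8,10}
Z' Δ (X ∩ (Z ∪ Y)) = {1,2,4,5,7,8,9,10}
Z − X = {3,6,11,12}
(Z' Δ (X ∩ (Z ∪ Y))) ∩ (Z − X) = {}
((Z' Δ (X ∩ (Z ∪ Y))) ∩ (Z − X))' = {1,2,3,4,5,6,7,8,9,10,11,12}
X ∩ Y = {7,8,10}
Z ∩ Y = {3,6,7,8,10,11,12}
Z ∪ (Z ∩ Y) = {3,4,6,7,8,10,11,12}
X ∪ (Z ∪ (Z ∩ Y)) = {3,4,6,7,8,9,10,11,12}
(X ∩ Y) − (X ∪ (Z ∪ (Z ∩ Y))) = {}
1 ∈ ((Z' Δ (X ∩ (Z ∪ Y))) ∩ (Z − X))' but 1 ∉ (X ∩ Y) − (X ∪ (Z ∪ (Z ∩ Y))), so the inclusion fails.

No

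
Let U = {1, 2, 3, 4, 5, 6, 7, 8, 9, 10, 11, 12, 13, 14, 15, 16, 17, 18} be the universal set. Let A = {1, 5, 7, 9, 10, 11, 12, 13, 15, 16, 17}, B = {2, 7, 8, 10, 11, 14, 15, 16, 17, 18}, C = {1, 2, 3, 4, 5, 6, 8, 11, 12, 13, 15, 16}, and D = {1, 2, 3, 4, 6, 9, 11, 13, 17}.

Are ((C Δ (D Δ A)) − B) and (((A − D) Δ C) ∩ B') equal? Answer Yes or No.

D Δ A = {2, 3, 4, 5, 6, 7, 10, 12, 15, 16}
C Δ (D Δ A) = {1, 7, 8, 10, 11, 13}
(C Δ (D Δ A)) − B = {1, 13}
A − D = {5, 7, 10, 12, 15, 16}
(A − D) Δ C = {1, 2, 3, 4, 6, 7, 8, 10, 11, 13}
B' = {1, 3, 4, 5, 6, 9, 12, 13}
((A − D) Δ C) ∩ B' = {1, 3, 4, 6, 13}
3 ∈ ((A − D) Δ C) ∩ B' but 3 ∉ (C Δ (D Δ A)) − B, so they differ.

No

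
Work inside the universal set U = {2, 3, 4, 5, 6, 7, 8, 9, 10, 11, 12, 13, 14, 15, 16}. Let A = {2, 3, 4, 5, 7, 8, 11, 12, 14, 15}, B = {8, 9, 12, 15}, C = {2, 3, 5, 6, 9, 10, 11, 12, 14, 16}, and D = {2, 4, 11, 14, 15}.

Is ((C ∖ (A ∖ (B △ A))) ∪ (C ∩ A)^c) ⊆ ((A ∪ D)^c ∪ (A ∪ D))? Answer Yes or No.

B △ A = {2, 3, 4, 5, 7, 9, 11, 14}
A ∖ (B △ A) = {8, 12, 15}
C ∖ (A ∖ (B △ A)) = {2, 3, 5, 6, 9, 10, 11, 14, 16}
C ∩ A = {2, 3, 5, 11, 12, 14}
(C ∩ A)^c = {4, 6, 7, 8, 9, 10, 13, 15, 16}
(C ∖ (A ∖ (B △ A))) ∪ (C ∩ A)^c = {2, 3, 4, 5, 6, 7, 8, 9, 10, 11, 13, 14, 15, 16}
A ∪ D = {2, 3, 4, 5, 7, 8, 11, 12, 14, 15}
(A ∪ D)^c = {6, 9, 10, 13, 16}
(A ∪ D)^c ∪ (A ∪ D) = {2, 3, 4, 5, 6, 7, 8, 9, 10, 11, 12, 13, 14, 15, 16}
Every element of {2, 3, 4, 5, 6, 7, 8, 9, 10, 11, 13, 14, 15, 16} is in {2, 3, 4, 5, 6, 7, 8, 9, 10, 11, 12, 13, 14, 15, 16}, so (C ∖ (A ∖ (B △ A))) ∪ (C ∩ A)^c ⊆ (A ∪ D)^c ∪ (A ∪ D).

Yes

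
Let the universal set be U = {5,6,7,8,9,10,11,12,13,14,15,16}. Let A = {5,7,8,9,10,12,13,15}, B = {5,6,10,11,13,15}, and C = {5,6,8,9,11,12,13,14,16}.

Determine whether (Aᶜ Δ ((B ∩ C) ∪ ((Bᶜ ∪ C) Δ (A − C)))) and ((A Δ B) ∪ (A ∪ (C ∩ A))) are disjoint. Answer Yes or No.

Aᶜ = {6,11,14,16}
B ∩ C = {5,6,11,13}
Bᶜ = {7,8,9,12,14,16}
Bᶜ ∪ C = {5,6,7,8,9,11,12,13,14,16}
A − C = {7,10,15}
(Bᶜ ∪ C) Δ (A − C) = {5,6,8,9,10,11,12,13,14,15,16}
(B ∩ C) ∪ ((Bᶜ ∪ C) Δ (A − C)) = {5,6,8,9,10,11,12,13,14,15,16}
Aᶜ Δ ((B ∩ C) ∪ ((Bᶜ ∪ C) Δ (A − C))) = {5,8,9,10,12,13,15}
A Δ B = {6,7,8,9,11,12}
C ∩ A = {5,8,9,12,13}
A ∪ (C ∩ A) = {5,7,8,9,10,12,13,15}
(A Δ B) ∪ (A ∪ (C ∩ A)) = {5,6,7,8,9,10,11,12,13,15}
5 lies in both, so they are not disjoint.

No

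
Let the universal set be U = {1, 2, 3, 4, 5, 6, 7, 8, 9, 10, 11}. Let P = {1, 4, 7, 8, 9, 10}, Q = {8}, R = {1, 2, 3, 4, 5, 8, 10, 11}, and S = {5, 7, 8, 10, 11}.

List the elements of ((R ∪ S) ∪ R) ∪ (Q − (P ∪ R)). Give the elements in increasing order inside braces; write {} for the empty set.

{1, 2, 3, 4, 5, 7, 8, 10, 11}

R ∪ S = {1, 2, 3, 4, 5, 7, 8, 10, 11}
(R ∪ S) ∪ R = {1, 2, 3, 4, 5, 7, 8, 10, 11}
P ∪ R = {1, 2, 3, 4, 5, 7, 8, 9, 10, 11}
Q − (P ∪ R) = {}
((R ∪ S) ∪ R) ∪ (Q − (P ∪ R)) = {1, 2, 3, 4, 5, 7, 8, 10, 11}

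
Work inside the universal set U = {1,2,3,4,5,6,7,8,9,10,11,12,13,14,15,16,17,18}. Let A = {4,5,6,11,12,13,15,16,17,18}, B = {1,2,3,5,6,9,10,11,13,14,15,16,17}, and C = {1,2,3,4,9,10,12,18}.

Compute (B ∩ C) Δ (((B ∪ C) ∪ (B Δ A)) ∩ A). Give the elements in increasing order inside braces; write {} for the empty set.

B ∩ C = {1,2,3,9,10}
B ∪ C = {1,2,3,4,5,6,9,10,11,12,13,14,15,16,17,18}
B Δ A = {1,2,3,4,9,10,12,14,18}
(B ∪ C) ∪ (B Δ A) = {1,2,3,4,5,6,9,10,11,12,13,14,15,16,17,18}
((B ∪ C) ∪ (B Δ A)) ∩ A = {4,5,6,11,12,13,15,16,17,18}
(B ∩ C) Δ (((B ∪ C) ∪ (B Δ A)) ∩ A) = {1,2,3,4,5,6,9,10,11,12,13,15,16,17,18}

{1,2,3,4,5,6,9,10,11,12,13,15,16,17,18}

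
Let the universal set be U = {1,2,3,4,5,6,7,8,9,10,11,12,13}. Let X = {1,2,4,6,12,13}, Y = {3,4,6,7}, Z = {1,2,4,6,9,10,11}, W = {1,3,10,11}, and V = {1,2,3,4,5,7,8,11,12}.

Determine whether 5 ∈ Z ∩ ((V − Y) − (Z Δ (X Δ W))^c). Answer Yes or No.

No

5 ∈ V and 5 ∉ Y, so 5 ∈ V − Y
5 ∉ X and 5 ∉ W, so 5 ∉ X Δ W
5 ∉ Z and 5 ∉ (X Δ W), so 5 ∉ Z Δ (X Δ W)
5 ∈ (Z Δ (X Δ W))^c since 5 ∉ (Z Δ (X Δ W))
5 ∈ (V − Y) and 5 ∈ (Z Δ (X Δ W))^c, so 5 ∉ (V − Y) − (Z Δ (X Δ W))^c
5 ∉ Z and 5 ∉ ((V − Y) − (Z Δ (X Δ W))^c), so 5 ∉ Z ∩ ((V − Y) − (Z Δ (X Δ W))^c)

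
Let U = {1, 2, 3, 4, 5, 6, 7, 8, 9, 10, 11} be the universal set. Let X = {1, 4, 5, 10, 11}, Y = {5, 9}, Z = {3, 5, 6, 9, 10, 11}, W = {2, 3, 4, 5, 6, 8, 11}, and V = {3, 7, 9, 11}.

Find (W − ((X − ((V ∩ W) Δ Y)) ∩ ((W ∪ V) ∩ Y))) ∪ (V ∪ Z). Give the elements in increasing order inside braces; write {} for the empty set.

{2, 3, 4, 5, 6, 7, 8, 9, 10, 11}

V ∩ W = {3, 11}
(V ∩ W) Δ Y = {3, 5, 9, 11}
X − ((V ∩ W) Δ Y) = {1, 4, 10}
W ∪ V = {2, 3, 4, 5, 6, 7, 8, 9, 11}
(W ∪ V) ∩ Y = {5, 9}
(X − ((V ∩ W) Δ Y)) ∩ ((W ∪ V) ∩ Y) = {}
W − ((X − ((V ∩ W) Δ Y)) ∩ ((W ∪ V) ∩ Y)) = {2, 3, 4, 5, 6, 8, 11}
V ∪ Z = {3, 5, 6, 7, 9, 10, 11}
(W − ((X − ((V ∩ W) Δ Y)) ∩ ((W ∪ V) ∩ Y))) ∪ (V ∪ Z) = {2, 3, 4, 5, 6, 7, 8, 9, 10, 11}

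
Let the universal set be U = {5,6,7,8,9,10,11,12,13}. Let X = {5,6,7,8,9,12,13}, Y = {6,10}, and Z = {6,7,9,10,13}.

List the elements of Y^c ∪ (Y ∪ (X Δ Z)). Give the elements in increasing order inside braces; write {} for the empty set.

{5,6,7,8,9,10,11,12,13}

Y^c = {5,7,8,9,11,12,13}
X Δ Z = {5,8,10,12}
Y ∪ (X Δ Z) = {5,6,8,10,12}
Y^c ∪ (Y ∪ (X Δ Z)) = {5,6,7,8,9,10,11,12,13}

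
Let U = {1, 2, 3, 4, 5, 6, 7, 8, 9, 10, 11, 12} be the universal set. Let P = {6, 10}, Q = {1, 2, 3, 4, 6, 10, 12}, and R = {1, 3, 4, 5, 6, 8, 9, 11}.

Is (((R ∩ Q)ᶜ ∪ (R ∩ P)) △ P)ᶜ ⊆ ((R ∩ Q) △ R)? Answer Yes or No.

No

R ∩ Q = {1, 3, 4, 6}
(R ∩ Q)ᶜ = {2, 5, 7, 8, 9, 10, 11, 12}
R ∩ P = {6}
(R ∩ Q)ᶜ ∪ (R ∩ P) = {2, 5, 6, 7, 8, 9, 10, 11, 12}
((R ∩ Q)ᶜ ∪ (R ∩ P)) △ P = {2, 5, 7, 8, 9, 11, 12}
(((R ∩ Q)ᶜ ∪ (R ∩ P)) △ P)ᶜ = {1, 3, 4, 6, 10}
(R ∩ Q) △ R = {5, 8, 9, 11}
1 ∈ (((R ∩ Q)ᶜ ∪ (R ∩ P)) △ P)ᶜ but 1 ∉ (R ∩ Q) △ R, so the inclusion fails.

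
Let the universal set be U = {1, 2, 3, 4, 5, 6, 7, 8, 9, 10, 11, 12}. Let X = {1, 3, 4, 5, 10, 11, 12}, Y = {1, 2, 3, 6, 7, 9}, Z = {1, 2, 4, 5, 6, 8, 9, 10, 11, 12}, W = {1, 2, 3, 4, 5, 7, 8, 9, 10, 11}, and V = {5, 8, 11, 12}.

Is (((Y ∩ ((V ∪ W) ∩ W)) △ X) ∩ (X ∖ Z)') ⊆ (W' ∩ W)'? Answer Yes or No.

Yes

V ∪ W = {1, 2, 3, 4, 5, 7, 8, 9, 10, 11, 12}
(V ∪ W) ∩ W = {1, 2, 3, 4, 5, 7, 8, 9, 10, 11}
Y ∩ ((V ∪ W) ∩ W) = {1, 2, 3, 7, 9}
(Y ∩ ((V ∪ W) ∩ W)) △ X = {2, 4, 5, 7, 9, 10, 11, 12}
X ∖ Z = {3}
(X ∖ Z)' = {1, 2, 4, 5, 6, 7, 8, 9, 10, 11, 12}
((Y ∩ ((V ∪ W) ∩ W)) △ X) ∩ (X ∖ Z)' = {2, 4, 5, 7, 9, 10, 11, 12}
W' = {6, 12}
W' ∩ W = {}
(W' ∩ W)' = {1, 2, 3, 4, 5, 6, 7, 8, 9, 10, 11, 12}
Every element of {2, 4, 5, 7, 9, 10, 11, 12} is in {1, 2, 3, 4, 5, 6, 7, 8, 9, 10, 11, 12}, so ((Y ∩ ((V ∪ W) ∩ W)) △ X) ∩ (X ∖ Z)' ⊆ (W' ∩ W)'.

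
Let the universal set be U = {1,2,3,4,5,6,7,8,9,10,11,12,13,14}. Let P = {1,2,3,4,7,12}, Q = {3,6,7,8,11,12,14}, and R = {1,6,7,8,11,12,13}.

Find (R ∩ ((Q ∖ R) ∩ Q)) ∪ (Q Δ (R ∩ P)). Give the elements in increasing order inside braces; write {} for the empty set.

{1,3,6,8,11,14}

Q ∖ R = {3,14}
(Q ∖ R) ∩ Q = {3,14}
R ∩ ((Q ∖ R) ∩ Q) = {}
R ∩ P = {1,7,12}
Q Δ (R ∩ P) = {1,3,6,8,11,14}
(R ∩ ((Q ∖ R) ∩ Q)) ∪ (Q Δ (R ∩ P)) = {1,3,6,8,11,14}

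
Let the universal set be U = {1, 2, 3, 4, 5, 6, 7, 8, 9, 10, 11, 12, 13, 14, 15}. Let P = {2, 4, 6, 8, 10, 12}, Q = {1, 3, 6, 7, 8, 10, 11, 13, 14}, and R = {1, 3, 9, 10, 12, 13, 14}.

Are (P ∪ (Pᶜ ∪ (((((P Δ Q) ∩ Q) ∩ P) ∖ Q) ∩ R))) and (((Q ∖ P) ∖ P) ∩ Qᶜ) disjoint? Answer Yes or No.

Yes

Pᶜ = {1, 3, 5, 7, 9, 11, 13, 14, 15}
P Δ Q = {1, 2, 3, 4, 7, 11, 12, 13, 14}
(P Δ Q) ∩ Q = {1, 3, 7, 11, 13, 14}
((P Δ Q) ∩ Q) ∩ P = {}
(((P Δ Q) ∩ Q) ∩ P) ∖ Q = {}
((((P Δ Q) ∩ Q) ∩ P) ∖ Q) ∩ R = {}
Pᶜ ∪ (((((P Δ Q) ∩ Q) ∩ P) ∖ Q) ∩ R) = {1, 3, 5, 7, 9, 11, 13, 14, 15}
P ∪ (Pᶜ ∪ (((((P Δ Q) ∩ Q) ∩ P) ∖ Q) ∩ R)) = {1, 2, 3, 4, 5, 6, 7, 8, 9, 10, 11, 12, 13, 14, 15}
Q ∖ P = {1, 3, 7, 11, 13, 14}
(Q ∖ P) ∖ P = {1, 3, 7, 11, 13, 14}
Qᶜ = {2, 4, 5, 9, 12, 15}
((Q ∖ P) ∖ P) ∩ Qᶜ = {}
{1, 2, 3, 4, 5, 6, 7, 8, 9, 10, 11, 12, 13, 14, 15} and {} share no elements.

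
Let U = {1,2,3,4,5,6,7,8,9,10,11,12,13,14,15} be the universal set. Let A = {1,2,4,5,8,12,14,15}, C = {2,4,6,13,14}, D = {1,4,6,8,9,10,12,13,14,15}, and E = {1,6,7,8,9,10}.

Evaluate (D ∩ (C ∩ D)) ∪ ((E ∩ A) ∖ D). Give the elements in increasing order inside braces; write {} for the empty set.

{4,6,13,14}

C ∩ D = {4,6,13,14}
D ∩ (C ∩ D) = {4,6,13,14}
E ∩ A = {1,8}
(E ∩ A) ∖ D = {}
(D ∩ (C ∩ D)) ∪ ((E ∩ A) ∖ D) = {4,6,13,14}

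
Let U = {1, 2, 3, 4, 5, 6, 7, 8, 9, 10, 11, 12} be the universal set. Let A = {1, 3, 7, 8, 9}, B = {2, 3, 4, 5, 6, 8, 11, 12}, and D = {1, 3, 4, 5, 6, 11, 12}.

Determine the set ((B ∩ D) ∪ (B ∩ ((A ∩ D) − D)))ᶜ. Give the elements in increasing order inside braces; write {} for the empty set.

{1, 2, 7, 8, 9, 10}

B ∩ D = {3, 4, 5, 6, 11, 12}
A ∩ D = {1, 3}
(A ∩ D) − D = {}
B ∩ ((A ∩ D) − D) = {}
(B ∩ D) ∪ (B ∩ ((A ∩ D) − D)) = {3, 4, 5, 6, 11, 12}
((B ∩ D) ∪ (B ∩ ((A ∩ D) − D)))ᶜ = {1, 2, 7, 8, 9, 10}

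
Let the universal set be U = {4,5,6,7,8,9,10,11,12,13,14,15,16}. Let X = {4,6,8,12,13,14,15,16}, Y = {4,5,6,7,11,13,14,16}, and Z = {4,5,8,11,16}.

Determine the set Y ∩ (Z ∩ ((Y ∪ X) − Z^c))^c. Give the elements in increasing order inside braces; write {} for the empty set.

Y ∪ X = {4,5,6,7,8,11,12,13,14,15,16}
Z^c = {6,7,9,10,12,13,14,15}
(Y ∪ X) − Z^c = {4,5,8,11,16}
Z ∩ ((Y ∪ X) − Z^c) = {4,5,8,11,16}
(Z ∩ ((Y ∪ X) − Z^c))^c = {6,7,9,10,12,13,14,15}
Y ∩ (Z ∩ ((Y ∪ X) − Z^c))^c = {6,7,13,14}

{6,7,13,14}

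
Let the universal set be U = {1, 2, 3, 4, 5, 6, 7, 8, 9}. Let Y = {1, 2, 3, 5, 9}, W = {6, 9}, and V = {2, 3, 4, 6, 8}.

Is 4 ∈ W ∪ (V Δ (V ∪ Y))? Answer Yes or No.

4 ∈ V and 4 ∉ Y, so 4 ∈ V ∪ Y
4 ∈ V and 4 ∈ (V ∪ Y), so 4 ∉ V Δ (V ∪ Y)
4 ∉ W and 4 ∉ (V Δ (V ∪ Y)), so 4 ∉ W ∪ (V Δ (V ∪ Y))

No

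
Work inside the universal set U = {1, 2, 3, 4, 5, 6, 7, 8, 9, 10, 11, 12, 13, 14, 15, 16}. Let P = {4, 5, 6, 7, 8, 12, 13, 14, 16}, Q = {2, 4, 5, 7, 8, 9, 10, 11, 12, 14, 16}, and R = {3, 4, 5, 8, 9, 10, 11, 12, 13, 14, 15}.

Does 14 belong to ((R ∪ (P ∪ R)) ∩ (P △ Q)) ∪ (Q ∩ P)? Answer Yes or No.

14 ∈ P and 14 ∈ R, so 14 ∈ P ∪ R
14 ∈ R and 14 ∈ (P ∪ R), so 14 ∈ R ∪ (P ∪ R)
14 ∈ P and 14 ∈ Q, so 14 ∉ P △ Q
14 ∈ (R ∪ (P ∪ R)) and 14 ∉ (P △ Q), so 14 ∉ (R ∪ (P ∪ R)) ∩ (P △ Q)
14 ∈ Q and 14 ∈ P, so 14 ∈ Q ∩ P
14 ∉ ((R ∪ (P ∪ R)) ∩ (P △ Q)) and 14 ∈ (Q ∩ P), so 14 ∈ ((R ∪ (P ∪ R)) ∩ (P △ Q)) ∪ (Q ∩ P)

Yes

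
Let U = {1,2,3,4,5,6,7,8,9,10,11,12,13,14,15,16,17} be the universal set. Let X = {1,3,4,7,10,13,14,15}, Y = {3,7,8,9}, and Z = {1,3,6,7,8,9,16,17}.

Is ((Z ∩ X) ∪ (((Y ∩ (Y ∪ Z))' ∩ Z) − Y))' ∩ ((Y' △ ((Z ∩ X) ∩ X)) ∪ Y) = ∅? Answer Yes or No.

Z ∩ X = {1,3,7}
Y ∪ Z = {1,3,6,7,8,9,16,17}
Y ∩ (Y ∪ Z) = {3,7,8,9}
(Y ∩ (Y ∪ Z))' = {1,2,4,5,6,10,11,12,13,14,15,16,17}
(Y ∩ (Y ∪ Z))' ∩ Z = {1,6,16,17}
((Y ∩ (Y ∪ Z))' ∩ Z) − Y = {1,6,16,17}
(Z ∩ X) ∪ (((Y ∩ (Y ∪ Z))' ∩ Z) − Y) = {1,3,6,7,16,17}
((Z ∩ X) ∪ (((Y ∩ (Y ∪ Z))' ∩ Z) − Y))' = {2,4,5,8,9,10,11,12,13,14,15}
Y' = {1,2,4,5,6,10,11,12,13,14,15,16,17}
(Z ∩ X) ∩ X = {1,3,7}
Y' △ ((Z ∩ X) ∩ X) = {2,3,4,5,6,7,10,11,12,13,14,15,16,17}
(Y' △ ((Z ∩ X) ∩ X)) ∪ Y = {2,3,4,5,6,7,8,9,10,11,12,13,14,15,16,17}
2 lies in both, so they are not disjoint.

No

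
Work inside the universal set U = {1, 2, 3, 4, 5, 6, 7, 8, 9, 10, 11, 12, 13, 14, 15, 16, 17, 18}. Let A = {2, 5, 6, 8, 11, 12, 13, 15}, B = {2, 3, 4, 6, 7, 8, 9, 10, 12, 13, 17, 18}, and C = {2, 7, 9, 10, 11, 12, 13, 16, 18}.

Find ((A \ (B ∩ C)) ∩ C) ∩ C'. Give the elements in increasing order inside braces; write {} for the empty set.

B ∩ C = {2, 7, 9, 10, 12, 13, 18}
A \ (B ∩ C) = {5, 6, 8, 11, 15}
(A \ (B ∩ C)) ∩ C = {11}
C' = {1, 3, 4, 5, 6, 8, 14, 15, 17}
((A \ (B ∩ C)) ∩ C) ∩ C' = {}

{}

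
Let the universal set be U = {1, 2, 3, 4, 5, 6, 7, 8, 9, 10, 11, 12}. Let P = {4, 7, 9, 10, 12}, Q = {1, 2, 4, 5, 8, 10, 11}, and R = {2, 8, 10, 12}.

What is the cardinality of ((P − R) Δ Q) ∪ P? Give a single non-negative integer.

10

P − R = {4, 7, 9}
(P − R) Δ Q = {1, 2, 5, 7, 8, 9, 10, 11}
((P − R) Δ Q) ∪ P = {1, 2, 4, 5, 7, 8, 9, 10, 11, 12}
|((P − R) Δ Q) ∪ P| = 10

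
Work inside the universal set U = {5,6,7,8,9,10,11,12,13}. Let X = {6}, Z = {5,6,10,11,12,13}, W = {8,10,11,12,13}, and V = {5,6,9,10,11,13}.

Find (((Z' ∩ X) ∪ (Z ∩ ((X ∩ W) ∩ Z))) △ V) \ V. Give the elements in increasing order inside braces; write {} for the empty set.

{}

Z' = {7,8,9}
Z' ∩ X = {}
X ∩ W = {}
(X ∩ W) ∩ Z = {}
Z ∩ ((X ∩ W) ∩ Z) = {}
(Z' ∩ X) ∪ (Z ∩ ((X ∩ W) ∩ Z)) = {}
((Z' ∩ X) ∪ (Z ∩ ((X ∩ W) ∩ Z))) △ V = {5,6,9,10,11,13}
(((Z' ∩ X) ∪ (Z ∩ ((X ∩ W) ∩ Z))) △ V) \ V = {}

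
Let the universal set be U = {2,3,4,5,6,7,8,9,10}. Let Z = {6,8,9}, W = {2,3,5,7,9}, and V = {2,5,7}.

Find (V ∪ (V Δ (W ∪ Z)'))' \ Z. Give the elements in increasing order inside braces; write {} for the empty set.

{3}

W ∪ Z = {2,3,5,6,7,8,9}
(W ∪ Z)' = {4,10}
V Δ (W ∪ Z)' = {2,4,5,7,10}
V ∪ (V Δ (W ∪ Z)') = {2,4,5,7,10}
(V ∪ (V Δ (W ∪ Z)'))' = {3,6,8,9}
(V ∪ (V Δ (W ∪ Z)'))' \ Z = {3}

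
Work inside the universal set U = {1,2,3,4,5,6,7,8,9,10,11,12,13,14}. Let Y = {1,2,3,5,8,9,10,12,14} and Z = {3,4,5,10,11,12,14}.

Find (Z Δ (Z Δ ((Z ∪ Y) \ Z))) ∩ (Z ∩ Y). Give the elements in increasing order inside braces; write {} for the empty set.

{}

Z ∪ Y = {1,2,3,4,5,8,9,10,11,12,14}
(Z ∪ Y) \ Z = {1,2,8,9}
Z Δ ((Z ∪ Y) \ Z) = {1,2,3,4,5,8,9,10,11,12,14}
Z Δ (Z Δ ((Z ∪ Y) \ Z)) = {1,2,8,9}
Z ∩ Y = {3,5,10,12,14}
(Z Δ (Z Δ ((Z ∪ Y) \ Z))) ∩ (Z ∩ Y) = {}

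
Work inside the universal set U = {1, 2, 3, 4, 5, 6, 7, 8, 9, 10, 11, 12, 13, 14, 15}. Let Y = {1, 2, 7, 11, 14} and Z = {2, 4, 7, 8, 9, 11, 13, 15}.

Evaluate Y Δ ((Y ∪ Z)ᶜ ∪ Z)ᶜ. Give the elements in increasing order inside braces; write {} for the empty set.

Y ∪ Z = {1, 2, 4, 7, 8, 9, 11, 13, 14, 15}
(Y ∪ Z)ᶜ = {3, 5, 6, 10, 12}
(Y ∪ Z)ᶜ ∪ Z = {2, 3, 4, 5, 6, 7, 8, 9, 10, 11, 12, 13, 15}
((Y ∪ Z)ᶜ ∪ Z)ᶜ = {1, 14}
Y Δ ((Y ∪ Z)ᶜ ∪ Z)ᶜ = {2, 7, 11}

{2, 7, 11}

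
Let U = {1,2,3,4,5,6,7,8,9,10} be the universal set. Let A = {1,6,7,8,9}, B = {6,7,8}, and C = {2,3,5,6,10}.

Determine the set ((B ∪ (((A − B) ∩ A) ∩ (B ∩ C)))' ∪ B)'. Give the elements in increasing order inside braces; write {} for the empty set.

A − B = {1,9}
(A − B) ∩ A = {1,9}
B ∩ C = {6}
((A − B) ∩ A) ∩ (B ∩ C) = {}
B ∪ (((A − B) ∩ A) ∩ (B ∩ C)) = {6,7,8}
(B ∪ (((A − B) ∩ A) ∩ (B ∩ C)))' = {1,2,3,4,5,9,10}
(B ∪ (((A − B) ∩ A) ∩ (B ∩ C)))' ∪ B = {1,2,3,4,5,6,7,8,9,10}
((B ∪ (((A − B) ∩ A) ∩ (B ∩ C)))' ∪ B)' = {}

{}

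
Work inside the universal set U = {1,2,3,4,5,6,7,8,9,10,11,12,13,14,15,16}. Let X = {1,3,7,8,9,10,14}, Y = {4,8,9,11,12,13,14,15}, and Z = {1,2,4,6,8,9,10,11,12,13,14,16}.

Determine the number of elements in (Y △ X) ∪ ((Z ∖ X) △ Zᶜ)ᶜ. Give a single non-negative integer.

Y △ X = {1,3,4,7,10,11,12,13,15}
Z ∖ X = {2,4,6,11,12,13,16}
Zᶜ = {3,5,7,15}
(Z ∖ X) △ Zᶜ = {2,3,4,5,6,7,11,12,13,15,16}
((Z ∖ X) △ Zᶜ)ᶜ = {1,8,9,10,14}
(Y △ X) ∪ ((Z ∖ X) △ Zᶜ)ᶜ = {1,3,4,7,8,9,10,11,12,13,14,15}
|(Y △ X) ∪ ((Z ∖ X) △ Zᶜ)ᶜ| = 12

12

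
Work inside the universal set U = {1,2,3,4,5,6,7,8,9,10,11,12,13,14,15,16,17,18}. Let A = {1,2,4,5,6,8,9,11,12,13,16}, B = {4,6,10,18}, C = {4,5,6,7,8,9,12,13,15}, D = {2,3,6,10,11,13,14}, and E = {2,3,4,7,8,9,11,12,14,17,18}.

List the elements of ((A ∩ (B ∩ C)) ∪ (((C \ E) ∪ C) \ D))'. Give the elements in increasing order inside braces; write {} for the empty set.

{1,2,3,10,11,13,14,16,17,18}

B ∩ C = {4,6}
A ∩ (B ∩ C) = {4,6}
C \ E = {5,6,13,15}
(C \ E) ∪ C = {4,5,6,7,8,9,12,13,15}
((C \ E) ∪ C) \ D = {4,5,7,8,9,12,15}
(A ∩ (B ∩ C)) ∪ (((C \ E) ∪ C) \ D) = {4,5,6,7,8,9,12,15}
((A ∩ (B ∩ C)) ∪ (((C \ E) ∪ C) \ D))' = {1,2,3,10,11,13,14,16,17,18}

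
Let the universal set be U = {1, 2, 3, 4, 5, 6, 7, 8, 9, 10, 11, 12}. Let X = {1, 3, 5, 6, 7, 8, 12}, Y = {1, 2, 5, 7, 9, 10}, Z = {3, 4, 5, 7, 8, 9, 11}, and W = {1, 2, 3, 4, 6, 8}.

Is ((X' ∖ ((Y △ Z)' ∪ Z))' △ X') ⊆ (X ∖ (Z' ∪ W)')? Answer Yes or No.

No

X' = {2, 4, 9, 10, 11}
Y △ Z = {1, 2, 3, 4, 8, 10, 11}
(Y △ Z)' = {5, 6, 7, 9, 12}
(Y △ Z)' ∪ Z = {3, 4, 5, 6, 7, 8, 9, 11, 12}
X' ∖ ((Y △ Z)' ∪ Z) = {2, 10}
(X' ∖ ((Y △ Z)' ∪ Z))' = {1, 3, 4, 5, 6, 7, 8, 9, 11, 12}
(X' ∖ ((Y △ Z)' ∪ Z))' △ X' = {1, 2, 3, 5, 6, 7, 8, 10, 12}
Z' = {1, 2, 6, 10, 12}
Z' ∪ W = {1, 2, 3, 4, 6, 8, 10, 12}
(Z' ∪ W)' = {5, 7, 9, 11}
X ∖ (Z' ∪ W)' = {1, 3, 6, 8, 12}
2 ∈ (X' ∖ ((Y △ Z)' ∪ Z))' △ X' but 2 ∉ X ∖ (Z' ∪ W)', so the inclusion fails.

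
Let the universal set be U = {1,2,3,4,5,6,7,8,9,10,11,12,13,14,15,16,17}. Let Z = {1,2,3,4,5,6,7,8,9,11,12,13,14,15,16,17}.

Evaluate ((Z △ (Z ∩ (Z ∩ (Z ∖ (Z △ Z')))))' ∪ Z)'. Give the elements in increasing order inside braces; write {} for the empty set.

{}

Z' = {10}
Z △ Z' = {1,2,3,4,5,6,7,8,9,10,11,12,13,14,15,16,17}
Z ∖ (Z △ Z') = {}
Z ∩ (Z ∖ (Z △ Z')) = {}
Z ∩ (Z ∩ (Z ∖ (Z △ Z'))) = {}
Z △ (Z ∩ (Z ∩ (Z ∖ (Z △ Z')))) = {1,2,3,4,5,6,7,8,9,11,12,13,14,15,16,17}
(Z △ (Z ∩ (Z ∩ (Z ∖ (Z △ Z')))))' = {10}
(Z △ (Z ∩ (Z ∩ (Z ∖ (Z △ Z')))))' ∪ Z = {1,2,3,4,5,6,7,8,9,10,11,12,13,14,15,16,17}
((Z △ (Z ∩ (Z ∩ (Z ∖ (Z △ Z')))))' ∪ Z)' = {}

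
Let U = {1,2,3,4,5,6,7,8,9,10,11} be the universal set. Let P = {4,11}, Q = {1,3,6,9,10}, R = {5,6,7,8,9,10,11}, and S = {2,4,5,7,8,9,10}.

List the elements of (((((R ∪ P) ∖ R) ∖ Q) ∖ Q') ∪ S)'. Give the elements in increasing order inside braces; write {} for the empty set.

{1,3,6,11}

R ∪ P = {4,5,6,7,8,9,10,11}
(R ∪ P) ∖ R = {4}
((R ∪ P) ∖ R) ∖ Q = {4}
Q' = {2,4,5,7,8,11}
(((R ∪ P) ∖ R) ∖ Q) ∖ Q' = {}
((((R ∪ P) ∖ R) ∖ Q) ∖ Q') ∪ S = {2,4,5,7,8,9,10}
(((((R ∪ P) ∖ R) ∖ Q) ∖ Q') ∪ S)' = {1,3,6,11}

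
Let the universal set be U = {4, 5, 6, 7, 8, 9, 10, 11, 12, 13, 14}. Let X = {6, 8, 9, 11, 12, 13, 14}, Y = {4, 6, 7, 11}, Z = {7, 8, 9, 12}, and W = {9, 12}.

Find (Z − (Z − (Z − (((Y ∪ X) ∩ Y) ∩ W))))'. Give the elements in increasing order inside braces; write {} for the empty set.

Y ∪ X = {4, 6, 7, 8, 9, 11, 12, 13, 14}
(Y ∪ X) ∩ Y = {4, 6, 7, 11}
((Y ∪ X) ∩ Y) ∩ W = {}
Z − (((Y ∪ X) ∩ Y) ∩ W) = {7, 8, 9, 12}
Z − (Z − (((Y ∪ X) ∩ Y) ∩ W)) = {}
Z − (Z − (Z − (((Y ∪ X) ∩ Y) ∩ W))) = {7, 8, 9, 12}
(Z − (Z − (Z − (((Y ∪ X) ∩ Y) ∩ W))))' = {4, 5, 6, 10, 11, 13, 14}

{4, 5, 6, 10, 11, 13, 14}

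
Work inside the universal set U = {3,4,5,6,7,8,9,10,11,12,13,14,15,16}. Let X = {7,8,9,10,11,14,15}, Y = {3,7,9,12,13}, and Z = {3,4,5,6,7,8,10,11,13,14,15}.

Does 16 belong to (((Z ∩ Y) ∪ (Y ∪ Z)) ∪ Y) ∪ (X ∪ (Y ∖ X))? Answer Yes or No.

16 ∉ Z and 16 ∉ Y, so 16 ∉ Z ∩ Y
16 ∉ Y and 16 ∉ Z, so 16 ∉ Y ∪ Z
16 ∉ (Z ∩ Y) and 16 ∉ (Y ∪ Z), so 16 ∉ (Z ∩ Y) ∪ (Y ∪ Z)
16 ∉ ((Z ∩ Y) ∪ (Y ∪ Z)) and 16 ∉ Y, so 16 ∉ ((Z ∩ Y) ∪ (Y ∪ Z)) ∪ Y
16 ∉ Y and 16 ∉ X, so 16 ∉ Y ∖ X
16 ∉ X and 16 ∉ (Y ∖ X), so 16 ∉ X ∪ (Y ∖ X)
16 ∉ (((Z ∩ Y) ∪ (Y ∪ Z)) ∪ Y) and 16 ∉ (X ∪ (Y ∖ X)), so 16 ∉ (((Z ∩ Y) ∪ (Y ∪ Z)) ∪ Y) ∪ (X ∪ (Y ∖ X))

No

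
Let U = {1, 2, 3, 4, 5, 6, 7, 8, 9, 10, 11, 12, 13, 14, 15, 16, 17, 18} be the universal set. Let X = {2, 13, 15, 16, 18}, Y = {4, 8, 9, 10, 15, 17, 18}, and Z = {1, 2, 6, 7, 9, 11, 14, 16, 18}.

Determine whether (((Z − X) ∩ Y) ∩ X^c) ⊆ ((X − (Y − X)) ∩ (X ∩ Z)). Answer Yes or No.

No

Z − X = {1, 6, 7, 9, 11, 14}
(Z − X) ∩ Y = {9}
X^c = {1, 3, 4, 5, 6, 7, 8, 9, 10, 11, 12, 14, 17}
((Z − X) ∩ Y) ∩ X^c = {9}
Y − X = {4, 8, 9, 10, 17}
X − (Y − X) = {2, 13, 15, 16, 18}
X ∩ Z = {2, 16, 18}
(X − (Y − X)) ∩ (X ∩ Z) = {2, 16, 18}
9 ∈ ((Z − X) ∩ Y) ∩ X^c but 9 ∉ (X − (Y − X)) ∩ (X ∩ Z), so the inclusion fails.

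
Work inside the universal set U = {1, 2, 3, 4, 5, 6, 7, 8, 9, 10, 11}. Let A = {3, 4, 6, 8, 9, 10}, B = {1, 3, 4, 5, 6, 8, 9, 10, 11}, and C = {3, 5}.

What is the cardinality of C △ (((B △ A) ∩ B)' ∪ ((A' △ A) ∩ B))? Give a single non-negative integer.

B △ A = {1, 5, 11}
(B △ A) ∩ B = {1, 5, 11}
((B △ A) ∩ B)' = {2, 3, 4, 6, 7, 8, 9, 10}
A' = {1, 2, 5, 7, 11}
A' △ A = {1, 2, 3, 4, 5, 6, 7, 8, 9, 10, 11}
(A' △ A) ∩ B = {1, 3, 4, 5, 6, 8, 9, 10, 11}
((B △ A) ∩ B)' ∪ ((A' △ A) ∩ B) = {1, 2, 3, 4, 5, 6, 7, 8, 9, 10, 11}
C △ (((B △ A) ∩ B)' ∪ ((A' △ A) ∩ B)) = {1, 2, 4, 6, 7, 8, 9, 10, 11}
|C △ (((B △ A) ∩ B)' ∪ ((A' △ A) ∩ B))| = 9

9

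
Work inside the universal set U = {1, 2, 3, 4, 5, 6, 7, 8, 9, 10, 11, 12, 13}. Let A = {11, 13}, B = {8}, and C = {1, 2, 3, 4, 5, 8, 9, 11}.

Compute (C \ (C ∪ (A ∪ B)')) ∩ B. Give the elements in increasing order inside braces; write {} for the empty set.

A ∪ B = {8, 11, 13}
(A ∪ B)' = {1, 2, 3, 4, 5, 6, 7, 9, 10, 12}
C ∪ (A ∪ B)' = {1, 2, 3, 4, 5, 6, 7, 8, 9, 10, 11, 12}
C \ (C ∪ (A ∪ B)') = {}
(C \ (C ∪ (A ∪ B)')) ∩ B = {}

{}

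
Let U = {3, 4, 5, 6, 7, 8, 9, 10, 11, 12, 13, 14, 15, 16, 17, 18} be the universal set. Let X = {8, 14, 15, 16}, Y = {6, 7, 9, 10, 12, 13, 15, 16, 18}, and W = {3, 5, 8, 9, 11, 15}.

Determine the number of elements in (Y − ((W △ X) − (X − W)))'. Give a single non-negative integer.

8

W △ X = {3, 5, 9, 11, 14, 16}
X − W = {14, 16}
(W △ X) − (X − W) = {3, 5, 9, 11}
Y − ((W △ X) − (X − W)) = {6, 7, 10, 12, 13, 15, 16, 18}
(Y − ((W △ X) − (X − W)))' = {3, 4, 5, 8, 9, 11, 14, 17}
|(Y − ((W △ X) − (X − W)))'| = 8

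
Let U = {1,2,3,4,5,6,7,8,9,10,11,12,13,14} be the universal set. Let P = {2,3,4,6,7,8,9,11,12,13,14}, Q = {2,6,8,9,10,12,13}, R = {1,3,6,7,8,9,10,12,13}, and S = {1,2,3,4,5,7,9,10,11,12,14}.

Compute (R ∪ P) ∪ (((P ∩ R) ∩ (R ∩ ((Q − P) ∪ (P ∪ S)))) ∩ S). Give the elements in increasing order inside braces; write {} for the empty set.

R ∪ P = {1,2,3,4,6,7,8,9,10,11,12,13,14}
P ∩ R = {3,6,7,8,9,12,13}
Q − P = {10}
P ∪ S = {1,2,3,4,5,6,7,8,9,10,11,12,13,14}
(Q − P) ∪ (P ∪ S) = {1,2,3,4,5,6,7,8,9,10,11,12,13,14}
R ∩ ((Q − P) ∪ (P ∪ S)) = {1,3,6,7,8,9,10,12,13}
(P ∩ R) ∩ (R ∩ ((Q − P) ∪ (P ∪ S))) = {3,6,7,8,9,12,13}
((P ∩ R) ∩ (R ∩ ((Q − P) ∪ (P ∪ S)))) ∩ S = {3,7,9,12}
(R ∪ P) ∪ (((P ∩ R) ∩ (R ∩ ((Q − P) ∪ (P ∪ S)))) ∩ S) = {1,2,3,4,6,7,8,9,10,11,12,13,14}

{1,2,3,4,6,7,8,9,10,11,12,13,14}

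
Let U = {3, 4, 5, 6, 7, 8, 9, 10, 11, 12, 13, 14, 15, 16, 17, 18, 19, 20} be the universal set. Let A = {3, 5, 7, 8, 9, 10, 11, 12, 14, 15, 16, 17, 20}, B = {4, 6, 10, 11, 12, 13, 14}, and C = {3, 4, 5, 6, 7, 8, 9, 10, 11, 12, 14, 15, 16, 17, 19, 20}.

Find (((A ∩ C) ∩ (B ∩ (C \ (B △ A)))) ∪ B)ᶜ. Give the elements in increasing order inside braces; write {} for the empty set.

A ∩ C = {3, 5, 7, 8, 9, 10, 11, 12, 14, 15, 16, 17, 20}
B △ A = {3, 4, 5, 6, 7, 8, 9, 13, 15, 16, 17, 20}
C \ (B △ A) = {10, 11, 12, 14, 19}
B ∩ (C \ (B △ A)) = {10, 11, 12, 14}
(A ∩ C) ∩ (B ∩ (C \ (B △ A))) = {10, 11, 12, 14}
((A ∩ C) ∩ (B ∩ (C \ (B △ A)))) ∪ B = {4, 6, 10, 11, 12, 13, 14}
(((A ∩ C) ∩ (B ∩ (C \ (B △ A)))) ∪ B)ᶜ = {3, 5, 7, 8, 9, 15, 16, 17, 18, 19, 20}

{3, 5, 7, 8, 9, 15, 16, 17, 18, 19, 20}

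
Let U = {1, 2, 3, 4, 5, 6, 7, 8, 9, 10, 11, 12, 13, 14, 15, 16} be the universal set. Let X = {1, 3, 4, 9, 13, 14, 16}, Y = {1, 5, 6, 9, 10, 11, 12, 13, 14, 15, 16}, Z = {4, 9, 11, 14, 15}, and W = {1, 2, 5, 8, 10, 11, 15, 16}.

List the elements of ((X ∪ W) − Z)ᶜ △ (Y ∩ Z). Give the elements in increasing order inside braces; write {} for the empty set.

{4, 6, 7, 12}

X ∪ W = {1, 2, 3, 4, 5, 8, 9, 10, 11, 13, 14, 15, 16}
(X ∪ W) − Z = {1, 2, 3, 5, 8, 10, 13, 16}
((X ∪ W) − Z)ᶜ = {4, 6, 7, 9, 11, 12, 14, 15}
Y ∩ Z = {9, 11, 14, 15}
((X ∪ W) − Z)ᶜ △ (Y ∩ Z) = {4, 6, 7, 12}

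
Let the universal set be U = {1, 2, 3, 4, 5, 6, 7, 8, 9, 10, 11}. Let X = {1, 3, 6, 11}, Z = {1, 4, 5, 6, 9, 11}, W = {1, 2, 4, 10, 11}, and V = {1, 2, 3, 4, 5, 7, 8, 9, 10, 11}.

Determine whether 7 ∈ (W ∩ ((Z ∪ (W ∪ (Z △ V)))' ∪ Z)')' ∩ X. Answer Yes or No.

7 ∉ Z and 7 ∈ V, so 7 ∈ Z △ V
7 ∉ W and 7 ∈ (Z △ V), so 7 ∈ W ∪ (Z △ V)
7 ∉ Z and 7 ∈ (W ∪ (Z △ V)), so 7 ∈ Z ∪ (W ∪ (Z △ V))
7 ∉ (Z ∪ (W ∪ (Z △ V)))' since 7 ∈ (Z ∪ (W ∪ (Z △ V)))
7 ∉ (Z ∪ (W ∪ (Z △ V)))' and 7 ∉ Z, so 7 ∉ (Z ∪ (W ∪ (Z △ V)))' ∪ Z
7 ∈ ((Z ∪ (W ∪ (Z △ V)))' ∪ Z)' since 7 ∉ ((Z ∪ (W ∪ (Z △ V)))' ∪ Z)
7 ∉ W and 7 ∈ ((Z ∪ (W ∪ (Z △ V)))' ∪ Z)', so 7 ∉ W ∩ ((Z ∪ (W ∪ (Z △ V)))' ∪ Z)'
7 ∈ (W ∩ ((Z ∪ (W ∪ (Z △ V)))' ∪ Z)')' since 7 ∉ (W ∩ ((Z ∪ (W ∪ (Z △ V)))' ∪ Z)')
7 ∈ (W ∩ ((Z ∪ (W ∪ (Z △ V)))' ∪ Z)')' and 7 ∉ X, so 7 ∉ (W ∩ ((Z ∪ (W ∪ (Z △ V)))' ∪ Z)')' ∩ X

No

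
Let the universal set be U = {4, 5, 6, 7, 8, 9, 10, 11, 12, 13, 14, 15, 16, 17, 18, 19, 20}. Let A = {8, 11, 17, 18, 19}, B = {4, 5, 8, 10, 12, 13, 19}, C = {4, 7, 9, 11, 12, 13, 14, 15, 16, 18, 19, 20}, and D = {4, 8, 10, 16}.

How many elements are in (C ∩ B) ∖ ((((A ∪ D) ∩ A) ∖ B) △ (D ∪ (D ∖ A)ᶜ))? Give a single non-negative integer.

C ∩ B = {4, 12, 13, 19}
A ∪ D = {4, 8, 10, 11, 16, 17, 18, 19}
(A ∪ D) ∩ A = {8, 11, 17, 18, 19}
((A ∪ D) ∩ A) ∖ B = {11, 17, 18}
D ∖ A = {4, 10, 16}
(D ∖ A)ᶜ = {5, 6, 7, 8, 9, 11, 12, 13, 14, 15, 17, 18, 19, 20}
D ∪ (D ∖ A)ᶜ = {4, 5, 6, 7, 8, 9, 10, 11, 12, 13, 14, 15, 16, 17, 18, 19, 20}
(((A ∪ D) ∩ A) ∖ B) △ (D ∪ (D ∖ A)ᶜ) = {4, 5, 6, 7, 8, 9, 10, 12, 13, 14, 15, 16, 19, 20}
(C ∩ B) ∖ ((((A ∪ D) ∩ A) ∖ B) △ (D ∪ (D ∖ A)ᶜ)) = {}
|(C ∩ B) ∖ ((((A ∪ D) ∩ A) ∖ B) △ (D ∪ (D ∖ A)ᶜ))| = 0

0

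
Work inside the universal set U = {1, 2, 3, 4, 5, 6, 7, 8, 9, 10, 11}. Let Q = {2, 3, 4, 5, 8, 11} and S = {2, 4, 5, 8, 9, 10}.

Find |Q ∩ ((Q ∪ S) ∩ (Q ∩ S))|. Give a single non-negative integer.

Q ∪ S = {2, 3, 4, 5, 8, 9, 10, 11}
Q ∩ S = {2, 4, 5, 8}
(Q ∪ S) ∩ (Q ∩ S) = {2, 4, 5, 8}
Q ∩ ((Q ∪ S) ∩ (Q ∩ S)) = {2, 4, 5, 8}
|Q ∩ ((Q ∪ S) ∩ (Q ∩ S))| = 4

4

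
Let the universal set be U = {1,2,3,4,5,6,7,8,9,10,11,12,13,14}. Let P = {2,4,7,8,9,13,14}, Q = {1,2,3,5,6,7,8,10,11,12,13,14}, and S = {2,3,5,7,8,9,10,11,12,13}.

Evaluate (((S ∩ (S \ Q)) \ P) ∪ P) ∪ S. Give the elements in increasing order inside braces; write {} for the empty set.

S \ Q = {9}
S ∩ (S \ Q) = {9}
(S ∩ (S \ Q)) \ P = {}
((S ∩ (S \ Q)) \ P) ∪ P = {2,4,7,8,9,13,14}
(((S ∩ (S \ Q)) \ P) ∪ P) ∪ S = {2,3,4,5,7,8,9,10,11,12,13,14}

{2,3,4,5,7,8,9,10,11,12,13,14}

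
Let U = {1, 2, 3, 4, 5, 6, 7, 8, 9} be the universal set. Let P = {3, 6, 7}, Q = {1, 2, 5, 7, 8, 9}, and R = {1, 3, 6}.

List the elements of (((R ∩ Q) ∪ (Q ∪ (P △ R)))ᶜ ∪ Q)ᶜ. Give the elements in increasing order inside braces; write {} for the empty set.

{}

R ∩ Q = {1}
P △ R = {1, 7}
Q ∪ (P △ R) = {1, 2, 5, 7, 8, 9}
(R ∩ Q) ∪ (Q ∪ (P △ R)) = {1, 2, 5, 7, 8, 9}
((R ∩ Q) ∪ (Q ∪ (P △ R)))ᶜ = {3, 4, 6}
((R ∩ Q) ∪ (Q ∪ (P △ R)))ᶜ ∪ Q = {1, 2, 3, 4, 5, 6, 7, 8, 9}
(((R ∩ Q) ∪ (Q ∪ (P △ R)))ᶜ ∪ Q)ᶜ = {}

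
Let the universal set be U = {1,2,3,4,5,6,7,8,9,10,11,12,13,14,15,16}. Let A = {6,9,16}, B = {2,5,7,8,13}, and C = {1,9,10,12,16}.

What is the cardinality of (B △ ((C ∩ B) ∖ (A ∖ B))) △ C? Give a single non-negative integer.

10

C ∩ B = {}
A ∖ B = {6,9,16}
(C ∩ B) ∖ (A ∖ B) = {}
B △ ((C ∩ B) ∖ (A ∖ B)) = {2,5,7,8,13}
(B △ ((C ∩ B) ∖ (A ∖ B))) △ C = {1,2,5,7,8,9,10,12,13,16}
|(B △ ((C ∩ B) ∖ (A ∖ B))) △ C| = 10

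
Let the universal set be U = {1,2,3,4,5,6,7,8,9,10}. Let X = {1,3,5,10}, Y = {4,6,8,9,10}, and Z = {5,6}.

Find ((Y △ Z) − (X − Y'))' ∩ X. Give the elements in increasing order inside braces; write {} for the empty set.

{1,3,10}

Y △ Z = {4,5,8,9,10}
Y' = {1,2,3,5,7}
X − Y' = {10}
(Y △ Z) − (X − Y') = {4,5,8,9}
((Y △ Z) − (X − Y'))' = {1,2,3,6,7,10}
((Y △ Z) − (X − Y'))' ∩ X = {1,3,10}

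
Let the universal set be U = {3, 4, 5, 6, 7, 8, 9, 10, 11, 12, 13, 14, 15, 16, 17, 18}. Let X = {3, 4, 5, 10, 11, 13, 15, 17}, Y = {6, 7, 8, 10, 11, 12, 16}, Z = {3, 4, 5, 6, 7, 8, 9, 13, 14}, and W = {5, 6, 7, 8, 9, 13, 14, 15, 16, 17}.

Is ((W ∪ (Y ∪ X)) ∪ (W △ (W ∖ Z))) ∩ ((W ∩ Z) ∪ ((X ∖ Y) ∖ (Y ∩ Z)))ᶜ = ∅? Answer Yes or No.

No

Y ∪ X = {3, 4, 5, 6, 7, 8, 10, 11, 12, 13, 15, 16, 17}
W ∪ (Y ∪ X) = {3, 4, 5, 6, 7, 8, 9, 10, 11, 12, 13, 14, 15, 16, 17}
W ∖ Z = {15, 16, 17}
W △ (W ∖ Z) = {5, 6, 7, 8, 9, 13, 14}
(W ∪ (Y ∪ X)) ∪ (W △ (W ∖ Z)) = {3, 4, 5, 6, 7, 8, 9, 10, 11, 12, 13, 14, 15, 16, 17}
W ∩ Z = {5, 6, 7, 8, 9, 13, 14}
X ∖ Y = {3, 4, 5, 13, 15, 17}
Y ∩ Z = {6, 7, 8}
(X ∖ Y) ∖ (Y ∩ Z) = {3, 4, 5, 13, 15, 17}
(W ∩ Z) ∪ ((X ∖ Y) ∖ (Y ∩ Z)) = {3, 4, 5, 6, 7, 8, 9, 13, 14, 15, 17}
((W ∩ Z) ∪ ((X ∖ Y) ∖ (Y ∩ Z)))ᶜ = {10, 11, 12, 16, 18}
10 lies in both, so they are not disjoint.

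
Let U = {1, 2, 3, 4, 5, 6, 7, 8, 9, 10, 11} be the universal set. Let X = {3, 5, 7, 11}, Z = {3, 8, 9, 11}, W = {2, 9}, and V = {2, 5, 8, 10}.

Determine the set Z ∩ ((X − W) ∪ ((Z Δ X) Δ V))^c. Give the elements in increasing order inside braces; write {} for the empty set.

X − W = {3, 5, 7, 11}
Z Δ X = {5, 7, 8, 9}
(Z Δ X) Δ V = {2, 7, 9, 10}
(X − W) ∪ ((Z Δ X) Δ V) = {2, 3, 5, 7, 9, 10, 11}
((X − W) ∪ ((Z Δ X) Δ V))^c = {1, 4, 6, 8}
Z ∩ ((X − W) ∪ ((Z Δ X) Δ V))^c = {8}

{8}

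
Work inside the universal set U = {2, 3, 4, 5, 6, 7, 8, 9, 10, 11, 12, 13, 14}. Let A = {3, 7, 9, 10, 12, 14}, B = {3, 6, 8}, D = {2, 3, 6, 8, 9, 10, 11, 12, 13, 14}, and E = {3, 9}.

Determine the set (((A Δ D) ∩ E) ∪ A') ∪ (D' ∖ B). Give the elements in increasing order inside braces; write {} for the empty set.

{2, 4, 5, 6, 7, 8, 11, 13}

A Δ D = {2, 6, 7, 8, 11, 13}
(A Δ D) ∩ E = {}
A' = {2, 4, 5, 6, 8, 11, 13}
((A Δ D) ∩ E) ∪ A' = {2, 4, 5, 6, 8, 11, 13}
D' = {4, 5, 7}
D' ∖ B = {4, 5, 7}
(((A Δ D) ∩ E) ∪ A') ∪ (D' ∖ B) = {2, 4, 5, 6, 7, 8, 11, 13}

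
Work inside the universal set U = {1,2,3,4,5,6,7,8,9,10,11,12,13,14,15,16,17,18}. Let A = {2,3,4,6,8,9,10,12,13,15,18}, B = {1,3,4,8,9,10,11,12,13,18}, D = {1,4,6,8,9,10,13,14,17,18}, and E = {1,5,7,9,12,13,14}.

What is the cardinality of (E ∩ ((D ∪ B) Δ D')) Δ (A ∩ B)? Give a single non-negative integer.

10

D ∪ B = {1,3,4,6,8,9,10,11,12,13,14,17,18}
D' = {2,3,5,7,11,12,15,16}
(D ∪ B) Δ D' = {1,2,4,5,6,7,8,9,10,13,14,15,16,17,18}
E ∩ ((D ∪ B) Δ D') = {1,5,7,9,13,14}
A ∩ B = {3,4,8,9,10,12,13,18}
(E ∩ ((D ∪ B) Δ D')) Δ (A ∩ B) = {1,3,4,5,7,8,10,12,14,18}
|(E ∩ ((D ∪ B) Δ D')) Δ (A ∩ B)| = 10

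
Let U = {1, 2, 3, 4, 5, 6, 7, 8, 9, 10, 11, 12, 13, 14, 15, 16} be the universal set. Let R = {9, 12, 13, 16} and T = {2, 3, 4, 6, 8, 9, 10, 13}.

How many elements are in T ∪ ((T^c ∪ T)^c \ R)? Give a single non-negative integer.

T^c = {1, 5, 7, 11, 12, 14, 15, 16}
T^c ∪ T = {1, 2, 3, 4, 5, 6, 7, 8, 9, 10, 11, 12, 13, 14, 15, 16}
(T^c ∪ T)^c = {}
(T^c ∪ T)^c \ R = {}
T ∪ ((T^c ∪ T)^c \ R) = {2, 3, 4, 6, 8, 9, 10, 13}
|T ∪ ((T^c ∪ T)^c \ R)| = 8

8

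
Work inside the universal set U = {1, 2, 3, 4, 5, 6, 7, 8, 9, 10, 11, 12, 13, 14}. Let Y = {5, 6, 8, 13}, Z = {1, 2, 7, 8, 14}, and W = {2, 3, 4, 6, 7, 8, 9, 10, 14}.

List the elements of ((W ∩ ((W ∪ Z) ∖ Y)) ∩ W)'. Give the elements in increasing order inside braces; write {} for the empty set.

{1, 5, 6, 8, 11, 12, 13}

W ∪ Z = {1, 2, 3, 4, 6, 7, 8, 9, 10, 14}
(W ∪ Z) ∖ Y = {1, 2, 3, 4, 7, 9, 10, 14}
W ∩ ((W ∪ Z) ∖ Y) = {2, 3, 4, 7, 9, 10, 14}
(W ∩ ((W ∪ Z) ∖ Y)) ∩ W = {2, 3, 4, 7, 9, 10, 14}
((W ∩ ((W ∪ Z) ∖ Y)) ∩ W)' = {1, 5, 6, 8, 11, 12, 13}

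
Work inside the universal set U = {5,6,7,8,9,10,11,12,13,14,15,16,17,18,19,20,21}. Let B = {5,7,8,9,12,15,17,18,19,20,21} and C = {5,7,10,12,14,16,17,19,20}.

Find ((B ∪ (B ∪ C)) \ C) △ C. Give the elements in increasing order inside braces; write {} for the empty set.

{5,7,8,9,10,12,14,15,16,17,18,19,20,21}

B ∪ C = {5,7,8,9,10,12,14,15,16,17,18,19,20,21}
B ∪ (B ∪ C) = {5,7,8,9,10,12,14,15,16,17,18,19,20,21}
(B ∪ (B ∪ C)) \ C = {8,9,15,18,21}
((B ∪ (B ∪ C)) \ C) △ C = {5,7,8,9,10,12,14,15,16,17,18,19,20,21}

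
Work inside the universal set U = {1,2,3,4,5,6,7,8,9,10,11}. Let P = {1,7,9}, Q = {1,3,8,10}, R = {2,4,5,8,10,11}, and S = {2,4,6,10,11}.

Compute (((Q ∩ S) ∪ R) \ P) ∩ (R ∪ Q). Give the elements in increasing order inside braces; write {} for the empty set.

Q ∩ S = {10}
(Q ∩ S) ∪ R = {2,4,5,8,10,11}
((Q ∩ S) ∪ R) \ P = {2,4,5,8,10,11}
R ∪ Q = {1,2,3,4,5,8,10,11}
(((Q ∩ S) ∪ R) \ P) ∩ (R ∪ Q) = {2,4,5,8,10,11}

{2,4,5,8,10,11}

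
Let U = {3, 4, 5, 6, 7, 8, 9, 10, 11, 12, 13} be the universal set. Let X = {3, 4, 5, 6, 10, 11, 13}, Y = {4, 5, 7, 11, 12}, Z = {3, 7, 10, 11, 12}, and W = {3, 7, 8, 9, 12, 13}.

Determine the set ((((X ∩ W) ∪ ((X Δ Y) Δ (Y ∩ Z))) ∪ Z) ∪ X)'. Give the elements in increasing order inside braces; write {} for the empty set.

X ∩ W = {3, 13}
X Δ Y = {3, 6, 7, 10, 12, 13}
Y ∩ Z = {7, 11, 12}
(X Δ Y) Δ (Y ∩ Z) = {3, 6, 10, 11, 13}
(X ∩ W) ∪ ((X Δ Y) Δ (Y ∩ Z)) = {3, 6, 10, 11, 13}
((X ∩ W) ∪ ((X Δ Y) Δ (Y ∩ Z))) ∪ Z = {3, 6, 7, 10, 11, 12, 13}
(((X ∩ W) ∪ ((X Δ Y) Δ (Y ∩ Z))) ∪ Z) ∪ X = {3, 4, 5, 6, 7, 10, 11, 12, 13}
((((X ∩ W) ∪ ((X Δ Y) Δ (Y ∩ Z))) ∪ Z) ∪ X)' = {8, 9}

{8, 9}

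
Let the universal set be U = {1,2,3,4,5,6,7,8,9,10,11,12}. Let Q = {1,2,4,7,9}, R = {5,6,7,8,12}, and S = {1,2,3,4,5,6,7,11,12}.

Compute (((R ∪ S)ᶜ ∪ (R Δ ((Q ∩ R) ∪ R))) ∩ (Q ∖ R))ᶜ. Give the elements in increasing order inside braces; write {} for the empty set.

{1,2,3,4,5,6,7,8,10,11,12}

R ∪ S = {1,2,3,4,5,6,7,8,11,12}
(R ∪ S)ᶜ = {9,10}
Q ∩ R = {7}
(Q ∩ R) ∪ R = {5,6,7,8,12}
R Δ ((Q ∩ R) ∪ R) = {}
(R ∪ S)ᶜ ∪ (R Δ ((Q ∩ R) ∪ R)) = {9,10}
Q ∖ R = {1,2,4,9}
((R ∪ S)ᶜ ∪ (R Δ ((Q ∩ R) ∪ R))) ∩ (Q ∖ R) = {9}
(((R ∪ S)ᶜ ∪ (R Δ ((Q ∩ R) ∪ R))) ∩ (Q ∖ R))ᶜ = {1,2,3,4,5,6,7,8,10,11,12}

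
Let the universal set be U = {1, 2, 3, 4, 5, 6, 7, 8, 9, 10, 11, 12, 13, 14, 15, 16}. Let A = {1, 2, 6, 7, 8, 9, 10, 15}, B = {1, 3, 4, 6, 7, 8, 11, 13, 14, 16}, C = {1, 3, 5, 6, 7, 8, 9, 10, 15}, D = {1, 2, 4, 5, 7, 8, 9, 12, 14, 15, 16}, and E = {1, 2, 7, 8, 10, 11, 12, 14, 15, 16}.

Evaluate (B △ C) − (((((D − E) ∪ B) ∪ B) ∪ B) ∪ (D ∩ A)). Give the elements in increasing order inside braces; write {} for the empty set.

{10}

B △ C = {4, 5, 9, 10, 11, 13, 14, 15, 16}
D − E = {4, 5, 9}
(D − E) ∪ B = {1, 3, 4, 5, 6, 7, 8, 9, 11, 13, 14, 16}
((D − E) ∪ B) ∪ B = {1, 3, 4, 5, 6, 7, 8, 9, 11, 13, 14, 16}
(((D − E) ∪ B) ∪ B) ∪ B = {1, 3, 4, 5, 6, 7, 8, 9, 11, 13, 14, 16}
D ∩ A = {1, 2, 7, 8, 9, 15}
((((D − E) ∪ B) ∪ B) ∪ B) ∪ (D ∩ A) = {1, 2, 3, 4, 5, 6, 7, 8, 9, 11, 13, 14, 15, 16}
(B △ C) − (((((D − E) ∪ B) ∪ B) ∪ B) ∪ (D ∩ A)) = {10}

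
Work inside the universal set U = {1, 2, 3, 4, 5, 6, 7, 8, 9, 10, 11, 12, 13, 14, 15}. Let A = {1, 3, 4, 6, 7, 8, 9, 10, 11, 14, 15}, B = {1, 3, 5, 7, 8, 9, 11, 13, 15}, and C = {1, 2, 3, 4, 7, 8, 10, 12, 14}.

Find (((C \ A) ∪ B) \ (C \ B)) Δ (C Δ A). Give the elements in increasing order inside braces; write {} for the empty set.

{1, 2, 3, 5, 6, 7, 8, 12, 13}

C \ A = {2, 12}
(C \ A) ∪ B = {1, 2, 3, 5, 7, 8, 9, 11, 12, 13, 15}
C \ B = {2, 4, 10, 12, 14}
((C \ A) ∪ B) \ (C \ B) = {1, 3, 5, 7, 8, 9, 11, 13, 15}
C Δ A = {2, 6, 9, 11, 12, 15}
(((C \ A) ∪ B) \ (C \ B)) Δ (C Δ A) = {1, 2, 3, 5, 6, 7, 8, 12, 13}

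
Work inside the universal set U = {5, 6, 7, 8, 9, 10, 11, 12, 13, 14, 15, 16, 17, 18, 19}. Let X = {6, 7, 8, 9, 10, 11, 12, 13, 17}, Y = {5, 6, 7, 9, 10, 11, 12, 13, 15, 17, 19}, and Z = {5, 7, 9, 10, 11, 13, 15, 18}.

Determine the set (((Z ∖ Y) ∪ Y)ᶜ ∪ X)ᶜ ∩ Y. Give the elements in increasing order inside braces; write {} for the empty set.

Z ∖ Y = {18}
(Z ∖ Y) ∪ Y = {5, 6, 7, 9, 10, 11, 12, 13, 15, 17, 18, 19}
((Z ∖ Y) ∪ Y)ᶜ = {8, 14, 16}
((Z ∖ Y) ∪ Y)ᶜ ∪ X = {6, 7, 8, 9, 10, 11, 12, 13, 14, 16, 17}
(((Z ∖ Y) ∪ Y)ᶜ ∪ X)ᶜ = {5, 15, 18, 19}
(((Z ∖ Y) ∪ Y)ᶜ ∪ X)ᶜ ∩ Y = {5, 15, 19}

{5, 15, 19}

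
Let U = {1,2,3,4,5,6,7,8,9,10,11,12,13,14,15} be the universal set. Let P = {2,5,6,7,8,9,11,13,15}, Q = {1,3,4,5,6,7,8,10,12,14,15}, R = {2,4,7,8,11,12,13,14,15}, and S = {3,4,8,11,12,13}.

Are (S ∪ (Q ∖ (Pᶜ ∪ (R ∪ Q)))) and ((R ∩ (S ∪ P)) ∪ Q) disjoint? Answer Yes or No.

Pᶜ = {1,3,4,10,12,14}
R ∪ Q = {1,2,3,4,5,6,7,8,10,11,12,13,14,15}
Pᶜ ∪ (R ∪ Q) = {1,2,3,4,5,6,7,8,10,11,12,13,14,15}
Q ∖ (Pᶜ ∪ (R ∪ Q)) = {}
S ∪ (Q ∖ (Pᶜ ∪ (R ∪ Q))) = {3,4,8,11,12,13}
S ∪ P = {2,3,4,5,6,7,8,9,11,12,13,15}
R ∩ (S ∪ P) = {2,4,7,8,11,12,13,15}
(R ∩ (S ∪ P)) ∪ Q = {1,2,3,4,5,6,7,8,10,11,12,13,14,15}
3 lies in both, so they are not disjoint.

No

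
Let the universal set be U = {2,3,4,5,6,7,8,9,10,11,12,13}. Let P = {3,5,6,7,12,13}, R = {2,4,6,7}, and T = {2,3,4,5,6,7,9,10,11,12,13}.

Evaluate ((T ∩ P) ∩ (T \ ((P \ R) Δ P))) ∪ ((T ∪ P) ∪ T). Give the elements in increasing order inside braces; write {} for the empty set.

{2,3,4,5,6,7,9,10,11,12,13}

T ∩ P = {3,5,6,7,12,13}
P \ R = {3,5,12,13}
(P \ R) Δ P = {6,7}
T \ ((P \ R) Δ P) = {2,3,4,5,9,10,11,12,13}
(T ∩ P) ∩ (T \ ((P \ R) Δ P)) = {3,5,12,13}
T ∪ P = {2,3,4,5,6,7,9,10,11,12,13}
(T ∪ P) ∪ T = {2,3,4,5,6,7,9,10,11,12,13}
((T ∩ P) ∩ (T \ ((P \ R) Δ P))) ∪ ((T ∪ P) ∪ T) = {2,3,4,5,6,7,9,10,11,12,13}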